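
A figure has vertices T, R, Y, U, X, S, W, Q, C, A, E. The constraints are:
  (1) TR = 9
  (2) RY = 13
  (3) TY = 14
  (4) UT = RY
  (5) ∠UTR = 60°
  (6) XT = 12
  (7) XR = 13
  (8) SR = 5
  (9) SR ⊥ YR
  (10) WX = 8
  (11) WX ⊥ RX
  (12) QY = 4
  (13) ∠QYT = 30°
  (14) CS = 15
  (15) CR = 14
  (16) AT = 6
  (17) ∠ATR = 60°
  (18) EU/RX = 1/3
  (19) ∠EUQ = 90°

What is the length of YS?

Step 1: By the law of cosines on triangle YRS: YS² = 13² + 5² − 2·13·5·cos(90°) = 194, so YS = √194.

Therefore, the length of YS = √194.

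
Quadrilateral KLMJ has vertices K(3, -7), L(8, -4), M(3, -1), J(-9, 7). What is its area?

The Shoelace formula works by pairing each vertex with the next (cycling back to the first).
For each pair, compute x_i*y_(i+1) - x_(i+1)*y_i:
  (3*-4 - 8*-7) = 44
  (8*-1 - 3*-4) = 4
  (3*7 - -9*-1) = 12
  (-9*-7 - 3*7) = 42
Taking half the absolute value of the total: Area = (1/2)(102) = 51.

51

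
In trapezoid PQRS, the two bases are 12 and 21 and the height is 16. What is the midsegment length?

The midsegment (median) of a trapezoid connects the midpoints of the non-parallel sides.
Its length is the average of the two bases: (12 + 21) / 2 = 33/2.

33/2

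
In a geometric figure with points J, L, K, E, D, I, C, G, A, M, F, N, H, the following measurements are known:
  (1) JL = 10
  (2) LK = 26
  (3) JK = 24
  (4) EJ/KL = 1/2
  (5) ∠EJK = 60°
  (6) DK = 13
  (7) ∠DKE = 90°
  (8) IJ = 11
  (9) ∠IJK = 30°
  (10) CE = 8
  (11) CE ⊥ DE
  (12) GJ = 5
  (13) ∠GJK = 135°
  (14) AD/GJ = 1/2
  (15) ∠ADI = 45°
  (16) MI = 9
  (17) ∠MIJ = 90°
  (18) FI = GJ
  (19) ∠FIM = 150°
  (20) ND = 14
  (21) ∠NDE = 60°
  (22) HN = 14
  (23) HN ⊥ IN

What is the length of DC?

From the given relations: EJ = 1/2·KL = 1/2·26 = 13.
Step 1: By the law of cosines on triangle EJK: EK² = 13² + 24² − 2·13·24·cos(60°) = 433, so EK ≈ 20.81.
Step 2: By the law of cosines on triangle EKD: ED² = 20.81² + 13² − 2·20.81·13·cos(90°) = 602, so ED ≈ 24.54.
Step 3: By the law of cosines on triangle DEC: DC² = 24.54² + 8² − 2·24.54·8·cos(90°) = 666, so DC = 3·√74.

Therefore, the length of DC = 3·√74.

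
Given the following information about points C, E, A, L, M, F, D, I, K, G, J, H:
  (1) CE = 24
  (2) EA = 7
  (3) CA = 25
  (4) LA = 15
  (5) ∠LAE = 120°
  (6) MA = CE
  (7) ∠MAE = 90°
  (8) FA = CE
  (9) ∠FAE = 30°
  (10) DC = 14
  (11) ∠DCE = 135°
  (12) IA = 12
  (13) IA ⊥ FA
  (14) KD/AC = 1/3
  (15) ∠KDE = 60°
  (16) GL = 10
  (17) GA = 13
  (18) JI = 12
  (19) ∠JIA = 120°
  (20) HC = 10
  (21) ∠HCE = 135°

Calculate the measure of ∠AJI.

Step 1: By the law of cosines on triangle JIA: JA² = 12² + 12² − 2·12·12·cos(120°) = 432, so JA = 12·√3.
Step 2: By the inverse law of cosines on triangle AJI: cos(∠AJI) = ((12·√3)² + 12² − 12²) / (2·12·√3·12) = 432/498.83 = 0.866, so ∠AJI = 30°.

Therefore, the measure of angle ∠AJI = 30°.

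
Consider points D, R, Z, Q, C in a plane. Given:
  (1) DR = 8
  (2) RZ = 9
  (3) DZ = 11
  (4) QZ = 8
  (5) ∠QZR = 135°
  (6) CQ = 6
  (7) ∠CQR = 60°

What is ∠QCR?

Step 1: By the law of cosines on triangle RZQ: RQ² = 9² + 8² − 2·9·8·cos(135°) = 246.82, so RQ ≈ 15.71.
Step 2: By the law of cosines on triangle CQR: CR² = 6² + 15.71² − 2·6·15.71·cos(60°) = 188.56, so CR ≈ 13.73.
Step 3: By the inverse law of cosines on triangle QCR: cos(∠QCR) = (6² + 13.73² − 15.71²) / (2·6·13.73) = -22.26/164.78 = -0.1351, so ∠QCR = 97.77°.

Therefore, the measure of angle ∠QCR = 97.77°.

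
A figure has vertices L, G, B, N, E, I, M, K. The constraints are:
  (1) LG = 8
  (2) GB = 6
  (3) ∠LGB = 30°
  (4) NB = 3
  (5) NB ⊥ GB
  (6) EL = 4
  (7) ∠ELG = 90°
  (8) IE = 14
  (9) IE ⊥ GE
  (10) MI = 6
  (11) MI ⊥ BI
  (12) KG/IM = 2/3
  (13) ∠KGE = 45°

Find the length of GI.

Step 1: By the law of cosines on triangle ELG: EG² = 4² + 8² − 2·4·8·cos(90°) = 80, so EG = 4·√5.
Step 2: By the law of cosines on triangle GEI: GI² = (4·√5)² + 14² − 2·4·√5·14·cos(90°) = 276, so GI = 2·√69.

Therefore, the length of GI = 2·√69.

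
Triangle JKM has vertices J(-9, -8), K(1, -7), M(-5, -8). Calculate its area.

Using the Shoelace formula for a triangle:
Area = (1/2)|x0(y1 - y2) + x1(y2 - y0) + x2(y0 - y1)|
Area = (1/2)|-9(-7 - -8) + 1(-8 - -8) + -5(-8 - -7)|
Area = (1/2)|-9 + 0 + 5|
Area = (1/2)|-4|
Area = (1/2)(4)
Area = 2

2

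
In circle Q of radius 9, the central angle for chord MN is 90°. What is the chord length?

Chord length = 2r sin(θ/2)
= 2 × 9 × sin(90°/2)
= 2 × 9 × sin(45°)
= 9*sqrt(2)

9*sqrt(2)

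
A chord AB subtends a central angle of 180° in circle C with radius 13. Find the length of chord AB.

Chord = 2(13) sin(90°) = 26

26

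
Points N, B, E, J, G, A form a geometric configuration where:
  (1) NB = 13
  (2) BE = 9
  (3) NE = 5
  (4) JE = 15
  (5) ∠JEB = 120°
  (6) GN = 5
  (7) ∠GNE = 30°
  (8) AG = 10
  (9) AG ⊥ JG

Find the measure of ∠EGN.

Step 1: By the law of cosines on triangle GNE: GE² = 5² + 5² − 2·5·5·cos(30°) = 6.7, so GE ≈ 2.59.
Step 2: By the inverse law of cosines on triangle EGN: cos(∠EGN) = (2.59² + 5² − 5²) / (2·2.59·5) = 6.7/25.88 = 0.2588, so ∠EGN = 75°.

Therefore, the measure of angle ∠EGN = 75°.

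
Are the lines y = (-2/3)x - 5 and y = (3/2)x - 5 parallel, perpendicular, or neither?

Slope of line 1: m1 = -2/3
Slope of line 2: m2 = 3/2
m1 * m2 = (-2/3) * (3/2) = -1 = -1, so the lines are perpendicular.

Perpendicular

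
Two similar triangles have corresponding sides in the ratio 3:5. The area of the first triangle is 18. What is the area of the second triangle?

For similar figures, the area ratio equals the square of the side ratio.
Side ratio (the first triangle to the second triangle) = 3:5, so area ratio = 3^2:5^2 = 9:25.
If the area of the first triangle is 18, then the area of the second triangle = 18 * (25/9) = 50.

50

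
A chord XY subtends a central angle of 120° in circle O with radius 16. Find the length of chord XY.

Chord length = 2r sin(θ/2)
= 2 × 16 × sin(120°/2)
= 2 × 16 × sin(60°)
= 16*sqrt(3)

16*sqrt(3)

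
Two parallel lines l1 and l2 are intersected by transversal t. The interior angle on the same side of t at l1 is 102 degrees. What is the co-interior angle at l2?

Co-interior angles sum to 180: 180 - 102 = 78 degrees.

78 degrees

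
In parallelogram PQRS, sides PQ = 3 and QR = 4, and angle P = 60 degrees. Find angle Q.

Opposite sides of a parallelogram are parallel, so consecutive angles form co-interior angles on a transversal.
Co-interior angles sum to 180°, giving angle Q = 180 - 60 = 120 degrees.

120 degrees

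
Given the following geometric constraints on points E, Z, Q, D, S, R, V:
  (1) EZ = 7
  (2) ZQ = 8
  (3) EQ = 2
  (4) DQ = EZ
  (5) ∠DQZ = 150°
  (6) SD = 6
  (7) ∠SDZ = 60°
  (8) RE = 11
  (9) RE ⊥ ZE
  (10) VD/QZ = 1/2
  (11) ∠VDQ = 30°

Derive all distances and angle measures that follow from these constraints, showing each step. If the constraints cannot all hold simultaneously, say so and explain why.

The constraints are consistent.

From the given relations:
  DQ = EZ = 7
  VD = 1/2·QZ = 1/2·8 = 4

Step 1: From ZQ = 8, QD = 7, and ∠ZQD = 150°, by the law of cosines:
  ZD² = ZQ² + QD² - 2·ZQ·QD·cos(150°) = 64 + 49 + 96.99 = 210
  ZD ≈ 14.49

Step 2: From ZE = 7, ER = 11, and ∠ZER = 90°, by the law of cosines:
  ZR² = ZE² + ER² - 2·ZE·ER·cos(90°) = 49 + 121 - 0 = 170
  ZR = √170

Step 3: From QD = 7, DV = 4, and ∠QDV = 30°, by the law of cosines:
  QV² = QD² + DV² - 2·QD·DV·cos(30°) = 49 + 16 - 48.5 = 16.5
  QV ≈ 4.06

Step 4: From EQ = 2, EZ = 7, QZ = 8, by the inverse law of cosines:
  cos(∠QEZ) = (EQ² + EZ² - QZ²) / (2·EQ·EZ)
  ∠QEZ = 113.13°

Step 5: From ZE = 7, ZQ = 8, EQ = 2, by the inverse law of cosines:
  cos(∠EZQ) = (ZE² + ZQ² - EQ²) / (2·ZE·ZQ)
  ∠EZQ = 13.29°

Step 6: From QE = 2, QZ = 8, EZ = 7, by the inverse law of cosines:
  cos(∠EQZ) = (QE² + QZ² - EZ²) / (2·QE·QZ)
  ∠EQZ = 53.58°

Step 7: From ZD = 14.49, DS = 6, and ∠ZDS = 60°, by the law of cosines:
  ZS² = ZD² + DS² - 2·ZD·DS·cos(60°) = 210 + 36 - 86.95 = 159
  ZS ≈ 12.61

Step 8: From ZD = 14.49, ZQ = 8, DQ = 7, by the inverse law of cosines:
  cos(∠DZQ) = (ZD² + ZQ² - DQ²) / (2·ZD·ZQ)
  ∠DZQ = 13.98°

Step 9: From ZE = 7, ZR = √170, ER = 11, by the inverse law of cosines:
  cos(∠EZR) = (ZE² + ZR² - ER²) / (2·ZE·ZR)
  ∠EZR = 57.53°

Step 10: From QD = 7, QV = 4.06, DV = 4, by the inverse law of cosines:
  cos(∠DQV) = (QD² + QV² - DV²) / (2·QD·QV)
  ∠DQV = 29.49°

Step 11: From DQ = 7, DZ = 14.49, QZ = 8, by the inverse law of cosines:
  cos(∠QDZ) = (DQ² + DZ² - QZ²) / (2·DQ·DZ)
  ∠QDZ = 16.02°

Step 12: From RE = 11, RZ = √170, EZ = 7, by the inverse law of cosines:
  cos(∠ERZ) = (RE² + RZ² - EZ²) / (2·RE·RZ)
  ∠ERZ = 32.47°

Step 13: From VD = 4, VQ = 4.06, DQ = 7, by the inverse law of cosines:
  cos(∠DVQ) = (VD² + VQ² - DQ²) / (2·VD·VQ)
  ∠DVQ = 120.51°

Step 14: From ZD = 14.49, ZS = 12.61, DS = 6, by the inverse law of cosines:
  cos(∠DZS) = (ZD² + ZS² - DS²) / (2·ZD·ZS)
  ∠DZS = 24.33°

Step 15: From SD = 6, SZ = 12.61, DZ = 14.49, by the inverse law of cosines:
  cos(∠DSZ) = (SD² + SZ² - DZ²) / (2·SD·SZ)
  ∠DSZ = 95.67°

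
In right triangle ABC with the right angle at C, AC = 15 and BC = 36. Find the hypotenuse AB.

AB = sqrt(15^2 + 36^2) = sqrt(1521) = 39

39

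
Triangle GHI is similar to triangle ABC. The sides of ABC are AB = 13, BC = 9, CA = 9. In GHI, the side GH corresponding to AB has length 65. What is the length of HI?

Since the triangles are similar, the ratio of corresponding sides is constant.
Scale factor k = GH / AB = 65 / 13 = 5
HI = k * BC = 5 * 9 = 45

45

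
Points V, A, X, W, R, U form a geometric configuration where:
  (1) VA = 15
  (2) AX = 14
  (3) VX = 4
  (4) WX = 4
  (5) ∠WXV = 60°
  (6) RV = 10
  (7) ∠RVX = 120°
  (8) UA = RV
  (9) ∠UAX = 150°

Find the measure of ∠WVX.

Step 1: By the law of cosines on triangle VXW: VW² = 4² + 4² − 2·4·4·cos(60°) = 16, so VW = 4.
Step 2: By the inverse law of cosines on triangle WVX: cos(∠WVX) = (4² + 4² − 4²) / (2·4·4) = 16/32 = 0.5, so ∠WVX = 60°.

Therefore, the measure of angle ∠WVX = 60°.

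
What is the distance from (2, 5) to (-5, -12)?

The horizontal distance is |-5 - 2| = 7 and the vertical distance is |-12 - 5| = 17.
By the Pythagorean theorem, d = sqrt(7^2 + 17^2) = sqrt(338) = 13*sqrt(2).

13*sqrt(2)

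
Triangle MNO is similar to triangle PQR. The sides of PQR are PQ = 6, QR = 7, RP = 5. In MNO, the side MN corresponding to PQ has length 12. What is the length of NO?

k = 12/6 = 2. NO = 2 * 7 = 14.

14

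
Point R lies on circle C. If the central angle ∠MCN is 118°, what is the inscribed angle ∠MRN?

Inscribed angle = 118° / 2 = 59° (inscribed angle theorem).

59°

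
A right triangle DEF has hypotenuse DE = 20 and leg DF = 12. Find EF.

By the Pythagorean theorem: EF^2 = DE^2 - DF^2
EF^2 = 20^2 - 12^2 = 400 - 144 = 256
EF = sqrt(256) = 16

16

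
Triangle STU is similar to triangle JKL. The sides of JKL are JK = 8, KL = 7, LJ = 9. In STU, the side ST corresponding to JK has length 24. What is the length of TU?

Similar triangles have proportional sides. Setting up the proportion:
ST / JK = TU / KL
24 / 8 = TU / 7
TU = 7 * 24 / 8 = 21.

21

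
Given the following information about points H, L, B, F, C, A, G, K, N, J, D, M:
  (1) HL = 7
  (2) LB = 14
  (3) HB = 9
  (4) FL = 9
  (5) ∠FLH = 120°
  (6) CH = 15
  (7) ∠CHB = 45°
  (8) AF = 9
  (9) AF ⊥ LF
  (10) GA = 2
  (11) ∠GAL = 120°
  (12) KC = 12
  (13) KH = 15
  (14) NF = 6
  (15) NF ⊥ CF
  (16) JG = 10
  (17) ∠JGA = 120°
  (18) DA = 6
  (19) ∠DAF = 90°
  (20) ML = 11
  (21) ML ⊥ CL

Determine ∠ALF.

Step 1: By the law of cosines on triangle LFA: LA² = 9² + 9² − 2·9·9·cos(90°) = 162, so LA = 9·√2.
Step 2: By the inverse law of cosines on triangle ALF: cos(∠ALF) = ((9·√2)² + 9² − 9²) / (2·9·√2·9) = 162/229.1 = 0.7071, so ∠ALF = 45°.

Therefore, the measure of angle ∠ALF = 45°.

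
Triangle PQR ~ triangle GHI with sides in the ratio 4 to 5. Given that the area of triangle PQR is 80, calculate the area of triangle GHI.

The ratio of areas of similar triangles = (side ratio)^2.
Side ratio = 4:5, so area ratio = 16:25.
Area of GHI / Area of PQR = 25/16
Area of GHI = 80 * 25/16 = 125

125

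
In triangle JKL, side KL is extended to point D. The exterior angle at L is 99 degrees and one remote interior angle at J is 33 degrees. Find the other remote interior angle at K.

The exterior angle theorem states that an exterior angle equals the sum of the two non-adjacent interior angles.
So 99 = 33 + angle K, which gives angle K = 99 - 33 = 66 degrees.

66 degrees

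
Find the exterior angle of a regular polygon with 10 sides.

Each exterior angle of a regular n-gon is 360 / n.
For n = 10: 360 / 10 = 36 degrees.

36 degrees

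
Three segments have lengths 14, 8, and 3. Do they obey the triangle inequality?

Check the triangle inequality: 8 + 3 = 11 ≤ 14.
Since the sum of two sides does not exceed the third, no triangle can be formed.

No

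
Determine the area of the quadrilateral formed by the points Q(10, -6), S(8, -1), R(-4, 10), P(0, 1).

The Shoelace formula works by pairing each vertex with the next (cycling back to the first).
For each pair, compute x_i*y_(i+1) - x_(i+1)*y_i:
  (10*-1 - 8*-6) = 38
  (8*10 - -4*-1) = 76
  (-4*1 - 0*10) = -4
  (0*-6 - 10*1) = -10
Taking half the absolute value of the total: Area = (1/2)(100) = 50.

50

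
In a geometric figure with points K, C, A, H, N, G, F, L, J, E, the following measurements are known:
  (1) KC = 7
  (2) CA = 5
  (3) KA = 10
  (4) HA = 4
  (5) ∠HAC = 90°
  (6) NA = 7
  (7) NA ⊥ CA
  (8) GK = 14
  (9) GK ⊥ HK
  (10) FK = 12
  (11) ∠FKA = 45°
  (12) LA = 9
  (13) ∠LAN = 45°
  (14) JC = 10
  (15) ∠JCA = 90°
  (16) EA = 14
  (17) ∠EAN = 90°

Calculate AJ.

Step 1: By the law of cosines on triangle ACJ: AJ² = 5² + 10² − 2·5·10·cos(90°) = 125, so AJ = 5·√5.

Therefore, the length of AJ = 5·√5.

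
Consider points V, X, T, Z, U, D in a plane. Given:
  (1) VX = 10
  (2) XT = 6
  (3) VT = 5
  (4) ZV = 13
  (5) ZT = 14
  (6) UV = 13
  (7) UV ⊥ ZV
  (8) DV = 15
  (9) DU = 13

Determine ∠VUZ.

Step 1: By the law of cosines on triangle UVZ: UZ² = 13² + 13² − 2·13·13·cos(90°) = 338, so UZ = 13·√2.
Step 2: By the inverse law of cosines on triangle VUZ: cos(∠VUZ) = (13² + (13·√2)² − 13²) / (2·13·13·√2) = 338/478 = 0.7071, so ∠VUZ = 45°.

Therefore, the measure of angle ∠VUZ = 45°.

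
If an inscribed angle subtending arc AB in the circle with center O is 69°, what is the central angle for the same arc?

The inscribed angle theorem states that a central angle is always twice any inscribed angle that subtends the same arc.
Since the inscribed angle is 69°, the central angle = 2 × 69° = 138°.

138°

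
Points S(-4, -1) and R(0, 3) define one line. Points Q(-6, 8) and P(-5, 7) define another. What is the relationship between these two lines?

Slope of line 1: m1 = (3 - -1)/(0 - -4) = 4/4 = 1
Slope of line 2: m2 = (7 - 8)/(-5 - -6) = -1/1 = -1
Two lines are perpendicular when the product of their slopes is -1 (negative reciprocals).
m1 * m2 = (1) * (-1) = -1, confirming perpendicularity.

Perpendicular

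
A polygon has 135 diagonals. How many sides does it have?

Using d = n(n - 3)/2, we solve 135 = n(n - 3)/2.
So n(n - 3) = 270.
Testing n = 18: 18 * 15 = 270 = 270. Correct.
The polygon has 18 sides.

18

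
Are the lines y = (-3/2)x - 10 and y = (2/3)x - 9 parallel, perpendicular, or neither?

Slope of line 1: m1 = -3/2
Slope of line 2: m2 = 2/3
m1 * m2 = -1, so perpendicular.

Perpendicular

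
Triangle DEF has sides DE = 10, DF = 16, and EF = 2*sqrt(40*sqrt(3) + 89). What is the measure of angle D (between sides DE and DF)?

When all three sides of a triangle are known, the law of cosines can be rearranged to find any angle.
cos(C) = (a² + b² - c²) / (2ab) gives cos(D) = -sqrt(3)/2.
Taking the inverse cosine: D = 150°.

150°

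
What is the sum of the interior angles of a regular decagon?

The sum of interior angles of an n-sided polygon is (n - 2) * 180.
For n = 10: (10 - 2) * 180 = 8 * 180 = 1440 degrees.

1440 degrees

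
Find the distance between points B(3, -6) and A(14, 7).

d = sqrt((11)^2 + (13)^2) = sqrt(290)

sqrt(290)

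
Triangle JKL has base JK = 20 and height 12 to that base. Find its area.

A triangle's area is half the area of a rectangle with the same base and height.
Area = (1/2) * 20 * 12 = 120.

120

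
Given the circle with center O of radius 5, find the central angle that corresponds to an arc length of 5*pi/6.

θ = 360 × 5*pi/6 / (2π × 5) = 30° (rearranging arc length formula).

30°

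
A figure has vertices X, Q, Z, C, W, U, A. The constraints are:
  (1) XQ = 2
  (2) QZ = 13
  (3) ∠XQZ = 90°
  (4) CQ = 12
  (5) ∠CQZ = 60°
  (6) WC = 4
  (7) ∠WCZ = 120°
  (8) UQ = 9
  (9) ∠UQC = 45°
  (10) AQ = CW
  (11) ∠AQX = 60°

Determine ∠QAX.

From the given relations: AQ = CW = 4.
Step 1: By the law of cosines on triangle AQX: AX² = 4² + 2² − 2·4·2·cos(60°) = 12, so AX = 2·√3.
Step 2: By the inverse law of cosines on triangle QAX: cos(∠QAX) = (4² + (2·√3)² − 2²) / (2·4·2·√3) = 24/27.71 = 0.866, so ∠QAX = 30°.

Therefore, the measure of angle ∠QAX = 30°.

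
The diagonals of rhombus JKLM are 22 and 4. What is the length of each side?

In a rhombus, the diagonals bisect each other perpendicularly, creating four congruent right triangles.
Each triangle has legs 11 (half of 22) and 2 (half of 4).
The hypotenuse of each right triangle is a side of the rhombus:
side = sqrt(11^2 + 2^2) = sqrt(125) = 5*sqrt(5)

5*sqrt(5)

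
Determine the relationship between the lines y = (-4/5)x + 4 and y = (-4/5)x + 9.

Slope of line 1: m1 = -4/5
Slope of line 2: m2 = -4/5
Two lines are parallel if and only if they have equal slopes (or both are vertical).
Here m1 = m2 = -4/5, confirming the lines are parallel.

Parallel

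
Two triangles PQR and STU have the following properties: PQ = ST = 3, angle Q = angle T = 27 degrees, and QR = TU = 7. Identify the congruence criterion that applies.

The given information provides:
PQ = ST = 3, angle Q = angle T = 27 degrees, and QR = TU = 7
This matches the SAS congruence theorem.
Two pairs of corresponding sides and the included angle are equal (Side-Angle-Side).

SAS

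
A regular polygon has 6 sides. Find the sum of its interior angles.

The sum of interior angles of an n-sided polygon is (n - 2) * 180.
For n = 6: (6 - 2) * 180 = 4 * 180 = 720 degrees.

720 degrees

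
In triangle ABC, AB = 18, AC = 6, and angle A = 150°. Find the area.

When two sides and the included angle are known, the area formula is (1/2)ab sin(C).
The height from one side to the opposite vertex is 6 sin(150°) = 3.
Area = (1/2) * 18 * 3 = 27.

27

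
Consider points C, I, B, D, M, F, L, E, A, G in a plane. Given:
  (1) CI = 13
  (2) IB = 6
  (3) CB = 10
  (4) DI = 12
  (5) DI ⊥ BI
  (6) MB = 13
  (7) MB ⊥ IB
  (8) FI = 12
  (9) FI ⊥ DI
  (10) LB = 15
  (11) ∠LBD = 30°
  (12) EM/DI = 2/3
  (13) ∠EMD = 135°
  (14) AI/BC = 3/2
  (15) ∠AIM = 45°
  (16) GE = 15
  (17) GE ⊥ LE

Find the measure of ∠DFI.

Step 1: By the law of cosines on triangle FID: FD² = 12² + 12² − 2·12·12·cos(90°) = 288, so FD = 12·√2.
Step 2: By the inverse law of cosines on triangle DFI: cos(∠DFI) = ((12·√2)² + 12² − 12²) / (2·12·√2·12) = 288/407.29 = 0.7071, so ∠DFI = 45°.

Therefore, the measure of angle ∠DFI = 45°.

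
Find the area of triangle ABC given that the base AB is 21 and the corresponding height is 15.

A triangle's area is half the area of a rectangle with the same base and height.
Area = (1/2) * 21 * 15 = 315/2.

315/2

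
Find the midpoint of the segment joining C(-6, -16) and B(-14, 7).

The midpoint is the point halfway along the segment.
Move half the horizontal distance: -6 + (-14 - -6)/2 = -6 + -8/2 = -10
Move half the vertical distance: -16 + (7 - -16)/2 = -16 + 23/2 = -9/2
Midpoint = (-10, -9/2)

(-10, -9/2)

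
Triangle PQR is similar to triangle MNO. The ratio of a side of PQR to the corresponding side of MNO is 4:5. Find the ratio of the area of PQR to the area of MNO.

Area scales with the square of linear dimensions. If every length is multiplied by 4/5, then the area is multiplied by (4/5)^2 = 16/25.
The area ratio is 16:25.

16:25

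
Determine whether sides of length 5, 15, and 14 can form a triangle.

For three segments to close into a triangle, no single side can be as long as the other two combined.
The longest side is 15, and 5 + 14 = 19 > 15.
A triangle can be formed.

Yes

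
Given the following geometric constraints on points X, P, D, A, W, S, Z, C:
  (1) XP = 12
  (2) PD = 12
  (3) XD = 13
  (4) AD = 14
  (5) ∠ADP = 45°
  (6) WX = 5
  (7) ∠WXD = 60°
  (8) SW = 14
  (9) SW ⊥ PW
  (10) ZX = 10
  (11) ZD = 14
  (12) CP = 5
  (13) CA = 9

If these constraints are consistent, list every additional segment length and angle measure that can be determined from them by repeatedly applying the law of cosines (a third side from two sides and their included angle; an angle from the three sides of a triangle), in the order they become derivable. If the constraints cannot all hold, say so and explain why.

The constraints are consistent. Derivable facts, in order:
After 1 step:
- DW = √129
- PA ≈ 10.12
- ∠DPX = 65.59°
- ∠DXP = 57.2°
- ∠DXZ = 73.69°
- ∠DZX = 63.03°
- ∠PDX = 57.2°
- ∠XDZ = 43.28°
After 2 steps:
- ∠ACP = 87.72°
- ∠APC = 62.7°
- ∠APD = 78.02°
- ∠CAP = 29.58°
- ∠DAP = 56.98°
- ∠DWX = 97.59°
- ∠WDX = 22.41°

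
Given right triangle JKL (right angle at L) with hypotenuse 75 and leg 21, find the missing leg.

KL = sqrt(75^2 - 21^2) = sqrt(5184) = 72

72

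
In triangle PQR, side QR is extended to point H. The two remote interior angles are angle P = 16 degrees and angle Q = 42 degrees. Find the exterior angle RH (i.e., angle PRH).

By the exterior angle theorem, an exterior angle of a triangle equals the sum of the two remote interior angles.
Exterior angle = angle P + angle Q
Exterior angle = 16 + 42 = 58 degrees

58 degrees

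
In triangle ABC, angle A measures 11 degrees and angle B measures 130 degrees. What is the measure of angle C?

The interior angles sum to 180°: angle C = 180 - 11 - 130 = 39°.
The triangle is obtuse (angles 11°, 130°, 39°).

39 degrees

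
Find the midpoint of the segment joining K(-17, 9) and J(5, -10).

The midpoint is the point halfway along the segment.
Move half the horizontal distance: -17 + (5 - -17)/2 = -17 + 22/2 = -6
Move half the vertical distance: 9 + (-10 - 9)/2 = 9 + -19/2 = -1/2
Midpoint = (-6, -1/2)

(-6, -1/2)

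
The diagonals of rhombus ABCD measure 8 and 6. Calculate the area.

Area of a rhombus = (d1 * d2) / 2
Area = (8 * 6) / 2
Area = 48 / 2
Area = 24

24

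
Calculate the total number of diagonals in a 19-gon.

The number of diagonals in an n-gon is n(n - 3)/2.
For n = 19: 19(19 - 3)/2 = 19 × 16 / 2 = 152.

152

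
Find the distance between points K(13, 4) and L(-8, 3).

d = sqrt((-8 - 13)^2 + (3 - 4)^2)
d = sqrt(-21^2 + -1^2)
d = sqrt(441 + 1)
d = sqrt(442)

sqrt(442)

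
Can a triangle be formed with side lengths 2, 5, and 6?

Sort the sides: 2, 5, 6.
It suffices to check that the sum of the two smallest exceeds the largest:
2 + 5 = 7 > 6. ✓
Yes, a valid triangle can be formed.

Yes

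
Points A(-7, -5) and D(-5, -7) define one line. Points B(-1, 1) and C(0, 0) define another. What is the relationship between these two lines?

Slope of line 1: m1 = (-7 - -5)/(-5 - -7) = -2/2 = -1
Slope of line 2: m2 = (0 - 1)/(0 - -1) = -1/1 = -1
m1 = m2, so the lines are parallel.

Parallel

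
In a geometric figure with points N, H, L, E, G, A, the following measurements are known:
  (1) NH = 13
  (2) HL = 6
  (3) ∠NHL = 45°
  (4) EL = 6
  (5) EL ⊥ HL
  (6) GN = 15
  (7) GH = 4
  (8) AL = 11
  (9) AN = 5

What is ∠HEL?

Step 1: By the law of cosines on triangle ELH: EH² = 6² + 6² − 2·6·6·cos(90°) = 72, so EH = 6·√2.
Step 2: By the inverse law of cosines on triangle HEL: cos(∠HEL) = ((6·√2)² + 6² − 6²) / (2·6·√2·6) = 72/101.82 = 0.7071, so ∠HEL = 45°.

Therefore, the measure of angle ∠HEL = 45°.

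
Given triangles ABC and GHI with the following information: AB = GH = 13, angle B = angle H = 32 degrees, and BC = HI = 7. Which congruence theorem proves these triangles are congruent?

The given information provides:
AB = GH = 13, angle B = angle H = 32 degrees, and BC = HI = 7
This matches the SAS congruence theorem.
Two pairs of corresponding sides and the included angle are equal (Side-Angle-Side).

SAS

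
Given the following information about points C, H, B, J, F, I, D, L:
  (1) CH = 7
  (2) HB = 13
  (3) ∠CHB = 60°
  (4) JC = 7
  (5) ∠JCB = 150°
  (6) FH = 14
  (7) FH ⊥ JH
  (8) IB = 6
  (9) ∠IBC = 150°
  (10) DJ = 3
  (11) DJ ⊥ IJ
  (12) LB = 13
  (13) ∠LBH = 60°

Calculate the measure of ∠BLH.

Step 1: By the law of cosines on triangle LBH: LH² = 13² + 13² − 2·13·13·cos(60°) = 169, so LH = 13.
Step 2: By the inverse law of cosines on triangle BLH: cos(∠BLH) = (13² + 13² − 13²) / (2·13·13) = 169/338 = 0.5, so ∠BLH = 60°.

Therefore, the measure of angle ∠BLH = 60°.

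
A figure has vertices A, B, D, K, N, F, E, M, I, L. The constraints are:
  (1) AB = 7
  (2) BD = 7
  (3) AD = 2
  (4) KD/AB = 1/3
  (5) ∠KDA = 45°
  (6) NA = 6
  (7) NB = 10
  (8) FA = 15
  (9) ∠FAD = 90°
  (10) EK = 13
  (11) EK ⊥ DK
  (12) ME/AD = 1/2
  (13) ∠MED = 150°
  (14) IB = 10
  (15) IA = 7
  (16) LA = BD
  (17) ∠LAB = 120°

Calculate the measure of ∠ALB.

From the given relations: LA = BD = 7.
Step 1: By the law of cosines on triangle LAB: LB² = 7² + 7² − 2·7·7·cos(120°) = 147, so LB = 7·√3.
Step 2: By the inverse law of cosines on triangle ALB: cos(∠ALB) = (7² + (7·√3)² − 7²) / (2·7·7·√3) = 147/169.74 = 0.866, so ∠ALB = 30°.

Therefore, the measure of angle ∠ALB = 30°.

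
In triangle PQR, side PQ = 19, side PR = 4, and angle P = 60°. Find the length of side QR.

Law of cosines: QR^2 = 19^2 + 4^2 - 2(19)(4)cos(60°) = 301, so QR = sqrt(301).

sqrt(301)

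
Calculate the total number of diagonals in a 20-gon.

Total line segments between 20 vertices = C(20,2) = 190.
Subtract the 20 sides: 190 - 20 = 170 diagonals.

170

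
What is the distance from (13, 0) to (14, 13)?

The horizontal distance is |14 - 13| = 1 and the vertical distance is |13 - 0| = 13.
By the Pythagorean theorem, d = sqrt(1^2 + 13^2) = sqrt(170).

sqrt(170)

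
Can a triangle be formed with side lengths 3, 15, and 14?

For three segments to close into a triangle, no single side can be as long as the other two combined.
The longest side is 15, and 3 + 14 = 17 > 15.
A triangle can be formed.

Yes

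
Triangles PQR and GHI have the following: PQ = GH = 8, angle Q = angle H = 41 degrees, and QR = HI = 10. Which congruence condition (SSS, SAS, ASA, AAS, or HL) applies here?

The given information provides:
PQ = GH = 8, angle Q = angle H = 41 degrees, and QR = HI = 10
This matches the SAS congruence theorem.
Two pairs of corresponding sides and the included angle are equal (Side-Angle-Side).

SAS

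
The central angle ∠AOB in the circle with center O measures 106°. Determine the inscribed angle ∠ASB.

An inscribed angle intercepts an arc from a point on the circle, while the central angle intercepts the same arc from the center.
The inscribed angle is always half the central angle: 106° / 2 = 53°.

53°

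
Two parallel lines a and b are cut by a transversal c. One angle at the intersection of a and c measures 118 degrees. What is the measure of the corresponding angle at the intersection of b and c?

Corresponding angles formed by parallel lines and a transversal are equal.
The given angle is 118 degrees.
The corresponding angle = 118 degrees.

118 degrees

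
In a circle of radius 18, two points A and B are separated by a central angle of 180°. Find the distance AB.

Chord length = 2r sin(θ/2)
= 2 × 18 × sin(180°/2)
= 2 × 18 × sin(90°)
= 36

36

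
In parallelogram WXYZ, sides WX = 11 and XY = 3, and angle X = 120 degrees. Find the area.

Area = a * b * sin(theta)
Area = 11 * 3 * sin(120 degrees)
Area = 33 * sqrt(3)/2
Area = 33*sqrt(3)/2

33*sqrt(3)/2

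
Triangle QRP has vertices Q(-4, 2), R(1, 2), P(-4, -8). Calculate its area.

The Shoelace formula computes the area from vertex coordinates by summing cross products.
For vertices (-4,2), (1,2), (-4,-8):
Signed sum = -4*2 - 1*2 + 1*-8 - -4*2 + -4*2 - -4*-8
= -10 + 0 + -40 = -50
Area = (1/2)|-50| = 25.

25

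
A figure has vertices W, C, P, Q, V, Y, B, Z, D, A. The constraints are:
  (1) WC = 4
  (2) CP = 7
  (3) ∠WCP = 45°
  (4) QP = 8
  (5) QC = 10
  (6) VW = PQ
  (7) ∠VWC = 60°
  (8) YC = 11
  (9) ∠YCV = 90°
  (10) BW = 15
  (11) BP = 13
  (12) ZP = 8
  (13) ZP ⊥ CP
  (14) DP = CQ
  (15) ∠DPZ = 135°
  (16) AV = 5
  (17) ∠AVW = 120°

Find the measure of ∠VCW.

From the given relations: VW = PQ = 8.
Step 1: By the law of cosines on triangle CWV: CV² = 4² + 8² − 2·4·8·cos(60°) = 48, so CV = 4·√3.
Step 2: By the inverse law of cosines on triangle VCW: cos(∠VCW) = ((4·√3)² + 4² − 8²) / (2·4·√3·4) = 0/55.43 = 0, so ∠VCW = 90°.

Therefore, the measure of angle ∠VCW = 90°.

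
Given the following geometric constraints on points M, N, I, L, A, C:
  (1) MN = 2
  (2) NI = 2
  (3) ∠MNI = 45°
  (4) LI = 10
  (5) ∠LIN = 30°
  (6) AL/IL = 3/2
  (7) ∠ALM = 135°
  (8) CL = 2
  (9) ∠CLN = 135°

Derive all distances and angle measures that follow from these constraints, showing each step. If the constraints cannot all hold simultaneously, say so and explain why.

The constraints are consistent.

From the given relations:
  AL = 3/2·IL = 3/2·10 = 15

Step 1: From MN = 2, NI = 2, and ∠MNI = 45°, by the law of cosines:
  MI² = MN² + NI² - 2·MN·NI·cos(45°) = 4 + 4 - 5.657 = 2.343
  MI ≈ 1.53

Step 2: From NI = 2, IL = 10, and ∠NIL = 30°, by the law of cosines:
  NL² = NI² + IL² - 2·NI·IL·cos(30°) = 4 + 100 - 34.64 = 69.36
  NL ≈ 8.33

Step 3: From NL = 8.33, LC = 2, and ∠NLC = 135°, by the law of cosines:
  NC² = NL² + LC² - 2·NL·LC·cos(135°) = 69.36 + 4 + 23.56 = 96.91
  NC ≈ 9.84

Step 4: From MI = 1.53, MN = 2, IN = 2, by the inverse law of cosines:
  cos(∠IMN) = (MI² + MN² - IN²) / (2·MI·MN)
  ∠IMN = 67.5°

Step 5: From NI = 2, NL = 8.33, IL = 10, by the inverse law of cosines:
  cos(∠INL) = (NI² + NL² - IL²) / (2·NI·NL)
  ∠INL = 143.1°

Step 6: From IM = 1.53, IN = 2, MN = 2, by the inverse law of cosines:
  cos(∠MIN) = (IM² + IN² - MN²) / (2·IM·IN)
  ∠MIN = 67.5°

Step 7: From LI = 10, LN = 8.33, IN = 2, by the inverse law of cosines:
  cos(∠ILN) = (LI² + LN² - IN²) / (2·LI·LN)
  ∠ILN = 6.9°

Step 8: From NC = 9.84, NL = 8.33, CL = 2, by the inverse law of cosines:
  cos(∠CNL) = (NC² + NL² - CL²) / (2·NC·NL)
  ∠CNL = 8.26°

Step 9: From CL = 2, CN = 9.84, LN = 8.33, by the inverse law of cosines:
  cos(∠LCN) = (CL² + CN² - LN²) / (2·CL·CN)
  ∠LCN = 36.74°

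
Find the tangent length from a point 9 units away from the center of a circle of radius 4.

Let T be the point of tangency. Then QT ⊥ AT (radius ⊥ tangent).
In right triangle QTA: QA² = QT² + AT²
9² = 4² + AT²
AT² = 65, AT = sqrt(65)

sqrt(65)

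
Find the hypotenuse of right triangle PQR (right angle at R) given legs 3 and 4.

PQ = sqrt(3^2 + 4^2) = sqrt(25) = 5

5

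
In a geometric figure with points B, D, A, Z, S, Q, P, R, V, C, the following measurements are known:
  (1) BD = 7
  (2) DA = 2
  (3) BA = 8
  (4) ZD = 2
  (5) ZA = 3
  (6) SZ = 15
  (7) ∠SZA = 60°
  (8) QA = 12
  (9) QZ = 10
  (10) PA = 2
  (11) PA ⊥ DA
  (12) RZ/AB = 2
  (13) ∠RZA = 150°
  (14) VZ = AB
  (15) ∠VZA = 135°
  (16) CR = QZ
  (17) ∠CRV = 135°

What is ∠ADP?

Step 1: By the law of cosines on triangle DAP: DP² = 2² + 2² − 2·2·2·cos(90°) = 8, so DP = 2·√2.
Step 2: By the inverse law of cosines on triangle ADP: cos(∠ADP) = (2² + (2·√2)² − 2²) / (2·2·2·√2) = 8/11.31 = 0.7071, so ∠ADP = 45°.

Therefore, the measure of angle ∠ADP = 45°.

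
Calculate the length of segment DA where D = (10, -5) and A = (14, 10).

d = sqrt((4)^2 + (15)^2) = sqrt(241)

sqrt(241)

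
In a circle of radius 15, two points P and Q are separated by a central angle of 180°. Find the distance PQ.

Drop a perpendicular from the center to the chord, bisecting both the chord and the central angle.
Each half-chord = r sin(θ/2) = 15 sin(90°).
The full chord = 2 × 15 × sin(90°) = 30.

30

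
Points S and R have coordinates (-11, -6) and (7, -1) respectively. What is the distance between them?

The horizontal distance is |7 - -11| = 18 and the vertical distance is |-1 - -6| = 5.
By the Pythagorean theorem, d = sqrt(18^2 + 5^2) = sqrt(349).

sqrt(349)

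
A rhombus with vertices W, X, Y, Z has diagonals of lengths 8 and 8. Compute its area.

The diagonals of a rhombus divide it into four right triangles.
Each triangle has legs 8/ 2 = 4 and 8/2 = 4, so each has area (1/2)*4*4 = 8.
Four such triangles give total area = (d1 * d2) / 2 = 32.

32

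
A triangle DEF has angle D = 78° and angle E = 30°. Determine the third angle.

By the triangle angle sum property, the three interior angles of any triangle add up to 180°.
We know angle D = 78° and angle E = 30°, so their sum is 108°.
Therefore angle F = 180° - 108° = 72°.

72 degrees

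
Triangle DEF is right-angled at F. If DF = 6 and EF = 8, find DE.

By the Pythagorean theorem: DE^2 = DF^2 + EF^2
DE^2 = 6^2 + 8^2 = 36 + 64 = 100
DE = sqrt(100) = 10

10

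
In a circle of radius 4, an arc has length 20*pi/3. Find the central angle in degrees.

The full circumference is 2πr = 8*pi.
The arc is 20*pi/3 / 8*pi = 5/6 of the full circle.
So the central angle = 5/6 × 360° = 300°.

300°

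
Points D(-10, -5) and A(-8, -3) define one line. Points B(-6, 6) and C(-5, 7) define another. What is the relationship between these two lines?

Slope of line 1: m1 = (-3 - -5)/(-8 - -10) = 2/2 = 1
Slope of line 2: m2 = (7 - 6)/(-5 - -6) = 1/1 = 1
m1 = m2, so the lines are parallel.

Parallel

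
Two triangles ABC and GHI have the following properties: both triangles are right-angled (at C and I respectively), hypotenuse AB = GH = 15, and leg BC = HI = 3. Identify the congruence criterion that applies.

The given information provides:
both triangles are right-angled (at C and I respectively), hypotenuse AB = GH = 15, and leg BC = HI = 3
This matches the HL congruence theorem.
The hypotenuse and one leg of two right triangles are equal (Hypotenuse-Leg).

HL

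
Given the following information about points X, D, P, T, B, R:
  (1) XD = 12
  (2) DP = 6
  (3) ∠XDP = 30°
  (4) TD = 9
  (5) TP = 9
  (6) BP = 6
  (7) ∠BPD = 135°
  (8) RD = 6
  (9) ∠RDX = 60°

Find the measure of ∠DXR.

Step 1: By the law of cosines on triangle XDR: XR² = 12² + 6² − 2·12·6·cos(60°) = 108, so XR = 6·√3.
Step 2: By the inverse law of cosines on triangle DXR: cos(∠DXR) = (12² + (6·√3)² − 6²) / (2·12·6·√3) = 216/249.42 = 0.866, so ∠DXR = 30°.

Therefore, the measure of angle ∠DXR = 30°.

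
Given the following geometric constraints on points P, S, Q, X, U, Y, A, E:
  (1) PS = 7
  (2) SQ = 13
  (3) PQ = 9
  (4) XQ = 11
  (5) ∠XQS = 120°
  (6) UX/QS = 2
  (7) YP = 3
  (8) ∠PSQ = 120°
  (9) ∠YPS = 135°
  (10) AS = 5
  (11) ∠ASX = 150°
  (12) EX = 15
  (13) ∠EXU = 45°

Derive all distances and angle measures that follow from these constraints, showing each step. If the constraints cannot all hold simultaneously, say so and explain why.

These constraints are not satisfiable: (1), (2) and (3) fix all three sides of triangle PSQ, so by the law of cosines cos(∠PSQ) = (7² + 13² − 9²) / (2·7·13) = 0.7527, i.e. ∠PSQ ≈ 41.17°, which contradicts (8) ∠PSQ = 120°. No planar figure meets all of them, so nothing further can be derived.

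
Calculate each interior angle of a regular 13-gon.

Each interior angle of a regular n-gon is (n - 2) * 180 / n.
For n = 13: (13 - 2) * 180 / 13 = 1980/13 = 1980/13 degrees.

1980/13 degrees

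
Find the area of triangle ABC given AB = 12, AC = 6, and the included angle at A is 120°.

Area = (1/2)(12)(6) sin(120°) = (1/2)(12)(6)(sqrt(3)/2) = 18*sqrt(3)

18*sqrt(3)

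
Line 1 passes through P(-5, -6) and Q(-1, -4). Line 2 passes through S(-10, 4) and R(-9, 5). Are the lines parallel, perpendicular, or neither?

Slope of line 1: m1 = (-4 - -6)/(-1 - -5) = 2/4 = 1/2
Slope of line 2: m2 = (5 - 4)/(-9 - -10) = 1/1 = 1
m1 != m2 and m1*m2 = 1/2 != -1. Neither.

Neither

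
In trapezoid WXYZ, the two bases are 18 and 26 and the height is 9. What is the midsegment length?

The midsegment (median) of a trapezoid connects the midpoints of the non-parallel sides.
Its length is the average of the two bases: (18 + 26) / 2 = 22.

22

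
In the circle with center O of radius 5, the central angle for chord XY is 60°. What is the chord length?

Chord = 2(5) sin(30°) = 5

5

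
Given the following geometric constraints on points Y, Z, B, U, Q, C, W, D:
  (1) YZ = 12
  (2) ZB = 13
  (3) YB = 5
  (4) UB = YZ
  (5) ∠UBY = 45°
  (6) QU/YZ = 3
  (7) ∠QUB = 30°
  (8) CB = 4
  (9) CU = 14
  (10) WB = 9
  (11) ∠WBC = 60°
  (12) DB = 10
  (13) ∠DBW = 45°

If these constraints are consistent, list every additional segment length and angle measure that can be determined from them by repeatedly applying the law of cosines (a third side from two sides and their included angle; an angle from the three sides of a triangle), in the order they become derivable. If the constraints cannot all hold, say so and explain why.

The constraints are consistent. Derivable facts, in order:
After 1 step:
- BQ ≈ 26.3
- CW = √61
- WD ≈ 7.33
- YU ≈ 9.17
- ∠BCU = 52.62°
- ∠BUC = 15.36°
- ∠BYZ = 90°
- ∠BZY = 22.62°
- ∠CBU = 112.02°
- ∠YBZ = 67.38°
After 2 steps:
- ∠BCW = 93.67°
- ∠BDW = 60.26°
- ∠BQU = 13.19°
- ∠BUY = 22.67°
- ∠BWC = 26.33°
- ∠BWD = 74.74°
- ∠BYU = 112.33°
- ∠QBU = 136.81°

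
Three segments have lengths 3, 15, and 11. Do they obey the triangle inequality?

Check the triangle inequality: 3 + 11 = 14 ≤ 15.
Since the sum of two sides does not exceed the third, no triangle can be formed.

No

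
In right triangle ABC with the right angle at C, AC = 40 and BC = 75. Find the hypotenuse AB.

In a right triangle, the square of the hypotenuse equals the sum of the squares of the two legs.
The legs are 40 and 75, so the hypotenuse = sqrt(1600 + 5625) = sqrt(7225) = 85.

85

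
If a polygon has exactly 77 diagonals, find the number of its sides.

Using d = n(n - 3)/2, we solve 77 = n(n - 3)/2.
So n(n - 3) = 154.
Testing n = 14: 14 * 11 = 154 = 154. Correct.
The polygon has 14 sides.

14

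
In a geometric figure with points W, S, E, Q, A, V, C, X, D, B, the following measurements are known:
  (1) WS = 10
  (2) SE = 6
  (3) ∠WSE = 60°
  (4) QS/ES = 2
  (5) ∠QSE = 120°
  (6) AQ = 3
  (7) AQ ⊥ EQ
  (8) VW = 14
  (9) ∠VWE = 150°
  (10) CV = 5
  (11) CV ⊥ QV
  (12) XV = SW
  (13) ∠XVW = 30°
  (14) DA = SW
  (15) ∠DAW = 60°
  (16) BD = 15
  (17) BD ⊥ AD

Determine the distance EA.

From the given relations: QS = 2·ES = 2·6 = 12.
Step 1: By the law of cosines on triangle ESQ: EQ² = 6² + 12² − 2·6·12·cos(120°) = 252, so EQ = 6·√7.
Step 2: By the law of cosines on triangle EQA: EA² = (6·√7)² + 3² − 2·6·√7·3·cos(90°) = 261, so EA = 3·√29.

Therefore, the length of EA = 3·√29.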